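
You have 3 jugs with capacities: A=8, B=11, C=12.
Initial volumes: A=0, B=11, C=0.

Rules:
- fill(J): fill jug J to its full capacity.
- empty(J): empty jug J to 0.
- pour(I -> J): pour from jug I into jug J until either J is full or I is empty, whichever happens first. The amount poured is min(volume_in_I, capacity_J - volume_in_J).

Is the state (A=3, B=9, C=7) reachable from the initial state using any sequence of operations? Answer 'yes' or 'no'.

BFS explored all 634 reachable states.
Reachable set includes: (0,0,0), (0,0,1), (0,0,2), (0,0,3), (0,0,4), (0,0,5), (0,0,6), (0,0,7), (0,0,8), (0,0,9), (0,0,10), (0,0,11) ...
Target (A=3, B=9, C=7) not in reachable set → no.

Answer: no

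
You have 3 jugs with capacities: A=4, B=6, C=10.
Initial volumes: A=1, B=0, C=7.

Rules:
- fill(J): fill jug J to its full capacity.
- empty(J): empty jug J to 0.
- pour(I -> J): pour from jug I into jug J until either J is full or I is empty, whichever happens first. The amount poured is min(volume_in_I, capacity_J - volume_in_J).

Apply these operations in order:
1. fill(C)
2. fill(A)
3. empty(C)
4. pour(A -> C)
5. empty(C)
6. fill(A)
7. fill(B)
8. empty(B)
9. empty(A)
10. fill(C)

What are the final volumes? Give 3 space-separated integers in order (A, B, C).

Step 1: fill(C) -> (A=1 B=0 C=10)
Step 2: fill(A) -> (A=4 B=0 C=10)
Step 3: empty(C) -> (A=4 B=0 C=0)
Step 4: pour(A -> C) -> (A=0 B=0 C=4)
Step 5: empty(C) -> (A=0 B=0 C=0)
Step 6: fill(A) -> (A=4 B=0 C=0)
Step 7: fill(B) -> (A=4 B=6 C=0)
Step 8: empty(B) -> (A=4 B=0 C=0)
Step 9: empty(A) -> (A=0 B=0 C=0)
Step 10: fill(C) -> (A=0 B=0 C=10)

Answer: 0 0 10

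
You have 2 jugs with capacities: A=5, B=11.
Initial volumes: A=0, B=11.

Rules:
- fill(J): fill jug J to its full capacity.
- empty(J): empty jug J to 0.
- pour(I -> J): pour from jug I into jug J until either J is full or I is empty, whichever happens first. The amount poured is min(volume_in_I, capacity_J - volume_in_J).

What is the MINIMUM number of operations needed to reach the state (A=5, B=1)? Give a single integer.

BFS from (A=0, B=11). One shortest path:
  1. pour(B -> A) -> (A=5 B=6)
  2. empty(A) -> (A=0 B=6)
  3. pour(B -> A) -> (A=5 B=1)
Reached target in 3 moves.

Answer: 3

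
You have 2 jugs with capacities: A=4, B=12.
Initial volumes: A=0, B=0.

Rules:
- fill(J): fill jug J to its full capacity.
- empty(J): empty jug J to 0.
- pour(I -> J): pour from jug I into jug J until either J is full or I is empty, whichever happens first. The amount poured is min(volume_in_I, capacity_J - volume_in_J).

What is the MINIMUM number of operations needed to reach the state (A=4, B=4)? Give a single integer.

BFS from (A=0, B=0). One shortest path:
  1. fill(A) -> (A=4 B=0)
  2. pour(A -> B) -> (A=0 B=4)
  3. fill(A) -> (A=4 B=4)
Reached target in 3 moves.

Answer: 3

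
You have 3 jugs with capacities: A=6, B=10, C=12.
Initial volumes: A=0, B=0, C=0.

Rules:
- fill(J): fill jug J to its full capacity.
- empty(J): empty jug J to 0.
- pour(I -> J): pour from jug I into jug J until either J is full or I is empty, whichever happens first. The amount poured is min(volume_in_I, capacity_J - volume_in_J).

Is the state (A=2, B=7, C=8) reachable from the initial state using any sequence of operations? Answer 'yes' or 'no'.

Answer: no

Derivation:
BFS explored all 128 reachable states.
Reachable set includes: (0,0,0), (0,0,2), (0,0,4), (0,0,6), (0,0,8), (0,0,10), (0,0,12), (0,2,0), (0,2,2), (0,2,4), (0,2,6), (0,2,8) ...
Target (A=2, B=7, C=8) not in reachable set → no.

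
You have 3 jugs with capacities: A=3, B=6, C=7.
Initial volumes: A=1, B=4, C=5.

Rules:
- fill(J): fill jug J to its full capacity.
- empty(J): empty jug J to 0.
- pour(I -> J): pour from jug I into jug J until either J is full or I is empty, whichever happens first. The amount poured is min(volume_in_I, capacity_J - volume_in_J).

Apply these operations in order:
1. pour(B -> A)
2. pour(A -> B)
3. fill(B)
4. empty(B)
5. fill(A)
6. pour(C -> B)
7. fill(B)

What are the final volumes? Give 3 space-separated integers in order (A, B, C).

Answer: 3 6 0

Derivation:
Step 1: pour(B -> A) -> (A=3 B=2 C=5)
Step 2: pour(A -> B) -> (A=0 B=5 C=5)
Step 3: fill(B) -> (A=0 B=6 C=5)
Step 4: empty(B) -> (A=0 B=0 C=5)
Step 5: fill(A) -> (A=3 B=0 C=5)
Step 6: pour(C -> B) -> (A=3 B=5 C=0)
Step 7: fill(B) -> (A=3 B=6 C=0)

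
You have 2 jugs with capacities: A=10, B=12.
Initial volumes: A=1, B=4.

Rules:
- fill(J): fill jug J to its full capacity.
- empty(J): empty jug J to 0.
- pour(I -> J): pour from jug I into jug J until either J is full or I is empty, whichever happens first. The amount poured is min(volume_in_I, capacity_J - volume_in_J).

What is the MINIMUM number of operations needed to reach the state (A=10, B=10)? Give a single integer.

BFS from (A=1, B=4). One shortest path:
  1. fill(A) -> (A=10 B=4)
  2. empty(B) -> (A=10 B=0)
  3. pour(A -> B) -> (A=0 B=10)
  4. fill(A) -> (A=10 B=10)
Reached target in 4 moves.

Answer: 4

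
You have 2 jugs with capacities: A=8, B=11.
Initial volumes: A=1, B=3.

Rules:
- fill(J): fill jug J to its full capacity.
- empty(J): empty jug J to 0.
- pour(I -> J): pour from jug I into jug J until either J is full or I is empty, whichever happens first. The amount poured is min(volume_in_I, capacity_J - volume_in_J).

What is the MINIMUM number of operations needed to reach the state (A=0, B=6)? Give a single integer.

BFS from (A=1, B=3). One shortest path:
  1. empty(A) -> (A=0 B=3)
  2. pour(B -> A) -> (A=3 B=0)
  3. fill(B) -> (A=3 B=11)
  4. pour(B -> A) -> (A=8 B=6)
  5. empty(A) -> (A=0 B=6)
Reached target in 5 moves.

Answer: 5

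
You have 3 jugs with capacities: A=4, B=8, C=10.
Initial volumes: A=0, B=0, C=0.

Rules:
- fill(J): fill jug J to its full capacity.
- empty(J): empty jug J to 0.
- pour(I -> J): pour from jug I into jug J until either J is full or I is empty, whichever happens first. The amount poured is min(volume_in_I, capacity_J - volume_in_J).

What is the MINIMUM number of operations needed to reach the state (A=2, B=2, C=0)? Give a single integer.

Answer: 7

Derivation:
BFS from (A=0, B=0, C=0). One shortest path:
  1. fill(A) -> (A=4 B=0 C=0)
  2. fill(B) -> (A=4 B=8 C=0)
  3. pour(B -> C) -> (A=4 B=0 C=8)
  4. pour(A -> C) -> (A=2 B=0 C=10)
  5. pour(C -> B) -> (A=2 B=8 C=2)
  6. empty(B) -> (A=2 B=0 C=2)
  7. pour(C -> B) -> (A=2 B=2 C=0)
Reached target in 7 moves.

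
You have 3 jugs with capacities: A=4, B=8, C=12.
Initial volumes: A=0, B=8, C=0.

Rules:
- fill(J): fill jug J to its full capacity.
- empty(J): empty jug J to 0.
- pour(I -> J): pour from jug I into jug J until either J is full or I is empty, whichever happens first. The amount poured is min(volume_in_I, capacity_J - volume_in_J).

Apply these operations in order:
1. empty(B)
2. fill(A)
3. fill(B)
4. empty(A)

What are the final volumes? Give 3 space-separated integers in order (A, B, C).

Step 1: empty(B) -> (A=0 B=0 C=0)
Step 2: fill(A) -> (A=4 B=0 C=0)
Step 3: fill(B) -> (A=4 B=8 C=0)
Step 4: empty(A) -> (A=0 B=8 C=0)

Answer: 0 8 0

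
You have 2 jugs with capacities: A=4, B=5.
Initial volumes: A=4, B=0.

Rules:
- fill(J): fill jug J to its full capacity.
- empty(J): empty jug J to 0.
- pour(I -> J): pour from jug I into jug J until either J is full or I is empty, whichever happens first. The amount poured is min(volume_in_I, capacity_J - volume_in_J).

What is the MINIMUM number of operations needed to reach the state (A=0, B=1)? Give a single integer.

BFS from (A=4, B=0). One shortest path:
  1. empty(A) -> (A=0 B=0)
  2. fill(B) -> (A=0 B=5)
  3. pour(B -> A) -> (A=4 B=1)
  4. empty(A) -> (A=0 B=1)
Reached target in 4 moves.

Answer: 4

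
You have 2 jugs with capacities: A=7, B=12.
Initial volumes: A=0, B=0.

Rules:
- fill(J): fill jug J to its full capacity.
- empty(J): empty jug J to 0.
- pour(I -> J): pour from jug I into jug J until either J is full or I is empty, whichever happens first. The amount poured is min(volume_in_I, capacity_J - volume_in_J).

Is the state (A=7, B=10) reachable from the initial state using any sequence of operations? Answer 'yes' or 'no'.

BFS from (A=0, B=0):
  1. fill(B) -> (A=0 B=12)
  2. pour(B -> A) -> (A=7 B=5)
  3. empty(A) -> (A=0 B=5)
  4. pour(B -> A) -> (A=5 B=0)
  5. fill(B) -> (A=5 B=12)
  6. pour(B -> A) -> (A=7 B=10)
Target reached → yes.

Answer: yes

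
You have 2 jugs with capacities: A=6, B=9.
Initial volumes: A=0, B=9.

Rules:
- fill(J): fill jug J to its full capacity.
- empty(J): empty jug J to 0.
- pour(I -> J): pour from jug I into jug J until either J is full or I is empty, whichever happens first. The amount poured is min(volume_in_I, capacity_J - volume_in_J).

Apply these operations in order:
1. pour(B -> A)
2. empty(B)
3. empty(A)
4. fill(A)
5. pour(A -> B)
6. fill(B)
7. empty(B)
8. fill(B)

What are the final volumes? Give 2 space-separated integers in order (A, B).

Answer: 0 9

Derivation:
Step 1: pour(B -> A) -> (A=6 B=3)
Step 2: empty(B) -> (A=6 B=0)
Step 3: empty(A) -> (A=0 B=0)
Step 4: fill(A) -> (A=6 B=0)
Step 5: pour(A -> B) -> (A=0 B=6)
Step 6: fill(B) -> (A=0 B=9)
Step 7: empty(B) -> (A=0 B=0)
Step 8: fill(B) -> (A=0 B=9)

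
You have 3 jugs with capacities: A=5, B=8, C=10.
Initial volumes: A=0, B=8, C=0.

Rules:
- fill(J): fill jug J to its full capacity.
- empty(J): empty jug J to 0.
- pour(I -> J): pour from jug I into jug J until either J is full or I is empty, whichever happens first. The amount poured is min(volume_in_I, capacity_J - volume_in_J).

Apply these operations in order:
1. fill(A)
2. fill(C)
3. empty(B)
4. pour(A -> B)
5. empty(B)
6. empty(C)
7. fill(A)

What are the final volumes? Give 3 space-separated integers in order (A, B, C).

Answer: 5 0 0

Derivation:
Step 1: fill(A) -> (A=5 B=8 C=0)
Step 2: fill(C) -> (A=5 B=8 C=10)
Step 3: empty(B) -> (A=5 B=0 C=10)
Step 4: pour(A -> B) -> (A=0 B=5 C=10)
Step 5: empty(B) -> (A=0 B=0 C=10)
Step 6: empty(C) -> (A=0 B=0 C=0)
Step 7: fill(A) -> (A=5 B=0 C=0)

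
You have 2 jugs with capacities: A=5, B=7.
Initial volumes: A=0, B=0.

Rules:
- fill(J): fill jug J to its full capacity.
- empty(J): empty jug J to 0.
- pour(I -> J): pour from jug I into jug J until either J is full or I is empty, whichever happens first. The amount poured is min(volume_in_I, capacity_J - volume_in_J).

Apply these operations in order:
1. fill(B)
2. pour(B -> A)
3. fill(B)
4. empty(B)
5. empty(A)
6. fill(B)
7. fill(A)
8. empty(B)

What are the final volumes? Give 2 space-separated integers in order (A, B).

Answer: 5 0

Derivation:
Step 1: fill(B) -> (A=0 B=7)
Step 2: pour(B -> A) -> (A=5 B=2)
Step 3: fill(B) -> (A=5 B=7)
Step 4: empty(B) -> (A=5 B=0)
Step 5: empty(A) -> (A=0 B=0)
Step 6: fill(B) -> (A=0 B=7)
Step 7: fill(A) -> (A=5 B=7)
Step 8: empty(B) -> (A=5 B=0)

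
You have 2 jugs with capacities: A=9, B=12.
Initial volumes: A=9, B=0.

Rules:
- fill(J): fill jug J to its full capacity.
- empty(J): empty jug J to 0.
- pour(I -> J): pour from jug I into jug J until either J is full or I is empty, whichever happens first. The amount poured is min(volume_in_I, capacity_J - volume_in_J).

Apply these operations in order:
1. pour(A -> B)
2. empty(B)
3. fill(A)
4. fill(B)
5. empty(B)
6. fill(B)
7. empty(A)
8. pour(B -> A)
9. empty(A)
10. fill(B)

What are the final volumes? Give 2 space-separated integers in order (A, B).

Answer: 0 12

Derivation:
Step 1: pour(A -> B) -> (A=0 B=9)
Step 2: empty(B) -> (A=0 B=0)
Step 3: fill(A) -> (A=9 B=0)
Step 4: fill(B) -> (A=9 B=12)
Step 5: empty(B) -> (A=9 B=0)
Step 6: fill(B) -> (A=9 B=12)
Step 7: empty(A) -> (A=0 B=12)
Step 8: pour(B -> A) -> (A=9 B=3)
Step 9: empty(A) -> (A=0 B=3)
Step 10: fill(B) -> (A=0 B=12)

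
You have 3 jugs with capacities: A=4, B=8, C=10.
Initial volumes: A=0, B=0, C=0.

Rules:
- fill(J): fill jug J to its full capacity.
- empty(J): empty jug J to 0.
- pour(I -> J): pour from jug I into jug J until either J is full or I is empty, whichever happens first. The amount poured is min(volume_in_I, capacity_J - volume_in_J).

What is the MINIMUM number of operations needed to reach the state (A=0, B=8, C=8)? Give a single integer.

Answer: 3

Derivation:
BFS from (A=0, B=0, C=0). One shortest path:
  1. fill(B) -> (A=0 B=8 C=0)
  2. pour(B -> C) -> (A=0 B=0 C=8)
  3. fill(B) -> (A=0 B=8 C=8)
Reached target in 3 moves.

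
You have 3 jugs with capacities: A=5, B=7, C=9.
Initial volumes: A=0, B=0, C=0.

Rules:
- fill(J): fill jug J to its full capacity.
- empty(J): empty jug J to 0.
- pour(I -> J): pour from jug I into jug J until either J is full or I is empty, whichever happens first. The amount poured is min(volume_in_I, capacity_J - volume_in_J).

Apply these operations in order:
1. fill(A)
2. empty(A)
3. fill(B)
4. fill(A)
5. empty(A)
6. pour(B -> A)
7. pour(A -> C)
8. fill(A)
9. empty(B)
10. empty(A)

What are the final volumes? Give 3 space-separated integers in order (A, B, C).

Step 1: fill(A) -> (A=5 B=0 C=0)
Step 2: empty(A) -> (A=0 B=0 C=0)
Step 3: fill(B) -> (A=0 B=7 C=0)
Step 4: fill(A) -> (A=5 B=7 C=0)
Step 5: empty(A) -> (A=0 B=7 C=0)
Step 6: pour(B -> A) -> (A=5 B=2 C=0)
Step 7: pour(A -> C) -> (A=0 B=2 C=5)
Step 8: fill(A) -> (A=5 B=2 C=5)
Step 9: empty(B) -> (A=5 B=0 C=5)
Step 10: empty(A) -> (A=0 B=0 C=5)

Answer: 0 0 5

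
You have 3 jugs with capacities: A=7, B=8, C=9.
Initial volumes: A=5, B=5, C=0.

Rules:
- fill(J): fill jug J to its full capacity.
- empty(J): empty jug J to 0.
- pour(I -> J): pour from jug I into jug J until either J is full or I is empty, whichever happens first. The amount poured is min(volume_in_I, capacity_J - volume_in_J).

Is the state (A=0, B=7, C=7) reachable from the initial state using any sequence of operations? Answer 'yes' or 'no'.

Answer: yes

Derivation:
BFS from (A=5, B=5, C=0):
  1. empty(B) -> (A=5 B=0 C=0)
  2. fill(C) -> (A=5 B=0 C=9)
  3. pour(C -> A) -> (A=7 B=0 C=7)
  4. pour(A -> B) -> (A=0 B=7 C=7)
Target reached → yes.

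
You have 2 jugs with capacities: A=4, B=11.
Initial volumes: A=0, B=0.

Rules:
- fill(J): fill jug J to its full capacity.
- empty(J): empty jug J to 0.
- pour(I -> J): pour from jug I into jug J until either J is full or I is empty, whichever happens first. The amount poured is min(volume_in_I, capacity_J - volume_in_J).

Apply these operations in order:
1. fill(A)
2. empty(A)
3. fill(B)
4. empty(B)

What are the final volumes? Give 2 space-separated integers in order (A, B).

Answer: 0 0

Derivation:
Step 1: fill(A) -> (A=4 B=0)
Step 2: empty(A) -> (A=0 B=0)
Step 3: fill(B) -> (A=0 B=11)
Step 4: empty(B) -> (A=0 B=0)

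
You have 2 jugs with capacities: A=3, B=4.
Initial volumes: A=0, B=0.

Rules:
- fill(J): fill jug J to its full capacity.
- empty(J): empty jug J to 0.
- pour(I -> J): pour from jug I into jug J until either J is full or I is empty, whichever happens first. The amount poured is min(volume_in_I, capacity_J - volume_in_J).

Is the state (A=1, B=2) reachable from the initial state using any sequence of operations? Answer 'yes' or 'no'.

Answer: no

Derivation:
BFS explored all 14 reachable states.
Reachable set includes: (0,0), (0,1), (0,2), (0,3), (0,4), (1,0), (1,4), (2,0), (2,4), (3,0), (3,1), (3,2) ...
Target (A=1, B=2) not in reachable set → no.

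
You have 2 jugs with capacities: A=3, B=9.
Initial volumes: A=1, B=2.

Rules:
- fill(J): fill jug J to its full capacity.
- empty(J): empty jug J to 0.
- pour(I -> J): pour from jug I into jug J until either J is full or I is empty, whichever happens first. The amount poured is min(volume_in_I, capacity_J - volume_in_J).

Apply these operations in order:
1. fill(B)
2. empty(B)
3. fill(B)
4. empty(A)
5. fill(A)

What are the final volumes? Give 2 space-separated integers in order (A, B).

Step 1: fill(B) -> (A=1 B=9)
Step 2: empty(B) -> (A=1 B=0)
Step 3: fill(B) -> (A=1 B=9)
Step 4: empty(A) -> (A=0 B=9)
Step 5: fill(A) -> (A=3 B=9)

Answer: 3 9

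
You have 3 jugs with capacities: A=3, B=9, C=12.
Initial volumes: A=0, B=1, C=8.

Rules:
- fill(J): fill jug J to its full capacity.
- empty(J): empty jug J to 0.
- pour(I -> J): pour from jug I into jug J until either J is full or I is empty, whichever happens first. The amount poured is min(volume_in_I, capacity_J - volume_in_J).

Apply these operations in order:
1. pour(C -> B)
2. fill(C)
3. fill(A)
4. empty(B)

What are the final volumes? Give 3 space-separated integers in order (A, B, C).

Step 1: pour(C -> B) -> (A=0 B=9 C=0)
Step 2: fill(C) -> (A=0 B=9 C=12)
Step 3: fill(A) -> (A=3 B=9 C=12)
Step 4: empty(B) -> (A=3 B=0 C=12)

Answer: 3 0 12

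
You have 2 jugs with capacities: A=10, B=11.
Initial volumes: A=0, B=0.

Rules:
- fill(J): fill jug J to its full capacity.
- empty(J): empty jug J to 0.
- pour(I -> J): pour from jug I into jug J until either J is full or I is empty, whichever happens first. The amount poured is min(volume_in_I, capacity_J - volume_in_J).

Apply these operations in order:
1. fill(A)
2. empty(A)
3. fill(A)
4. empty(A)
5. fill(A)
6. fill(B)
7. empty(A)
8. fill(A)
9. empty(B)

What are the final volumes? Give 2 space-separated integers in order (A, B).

Step 1: fill(A) -> (A=10 B=0)
Step 2: empty(A) -> (A=0 B=0)
Step 3: fill(A) -> (A=10 B=0)
Step 4: empty(A) -> (A=0 B=0)
Step 5: fill(A) -> (A=10 B=0)
Step 6: fill(B) -> (A=10 B=11)
Step 7: empty(A) -> (A=0 B=11)
Step 8: fill(A) -> (A=10 B=11)
Step 9: empty(B) -> (A=10 B=0)

Answer: 10 0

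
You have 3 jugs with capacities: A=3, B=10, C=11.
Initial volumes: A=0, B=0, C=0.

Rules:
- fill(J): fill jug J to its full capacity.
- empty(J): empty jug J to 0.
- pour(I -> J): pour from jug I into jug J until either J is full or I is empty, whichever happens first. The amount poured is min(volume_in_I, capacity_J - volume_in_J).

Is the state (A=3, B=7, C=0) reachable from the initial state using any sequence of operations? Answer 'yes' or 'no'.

BFS from (A=0, B=0, C=0):
  1. fill(B) -> (A=0 B=10 C=0)
  2. pour(B -> A) -> (A=3 B=7 C=0)
Target reached → yes.

Answer: yes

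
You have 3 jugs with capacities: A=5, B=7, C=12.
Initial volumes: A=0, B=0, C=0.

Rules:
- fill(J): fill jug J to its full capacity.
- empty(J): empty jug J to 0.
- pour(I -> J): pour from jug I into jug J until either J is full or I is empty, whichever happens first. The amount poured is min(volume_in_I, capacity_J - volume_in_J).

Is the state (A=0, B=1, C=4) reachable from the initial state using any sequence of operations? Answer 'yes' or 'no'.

BFS from (A=0, B=0, C=0):
  1. fill(C) -> (A=0 B=0 C=12)
  2. pour(C -> A) -> (A=5 B=0 C=7)
  3. pour(A -> B) -> (A=0 B=5 C=7)
  4. pour(C -> A) -> (A=5 B=5 C=2)
  5. pour(A -> B) -> (A=3 B=7 C=2)
  6. pour(B -> C) -> (A=3 B=0 C=9)
  7. pour(A -> B) -> (A=0 B=3 C=9)
  8. pour(C -> A) -> (A=5 B=3 C=4)
  9. pour(A -> B) -> (A=1 B=7 C=4)
  10. empty(B) -> (A=1 B=0 C=4)
  11. pour(A -> B) -> (A=0 B=1 C=4)
Target reached → yes.

Answer: yes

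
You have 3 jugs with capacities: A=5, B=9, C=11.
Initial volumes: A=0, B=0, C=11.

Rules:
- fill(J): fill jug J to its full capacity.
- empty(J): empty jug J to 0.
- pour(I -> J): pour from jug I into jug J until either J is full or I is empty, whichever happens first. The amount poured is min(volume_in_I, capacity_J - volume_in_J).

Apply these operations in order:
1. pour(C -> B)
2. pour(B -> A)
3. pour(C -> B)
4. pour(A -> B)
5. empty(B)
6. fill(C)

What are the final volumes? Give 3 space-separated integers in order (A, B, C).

Answer: 2 0 11

Derivation:
Step 1: pour(C -> B) -> (A=0 B=9 C=2)
Step 2: pour(B -> A) -> (A=5 B=4 C=2)
Step 3: pour(C -> B) -> (A=5 B=6 C=0)
Step 4: pour(A -> B) -> (A=2 B=9 C=0)
Step 5: empty(B) -> (A=2 B=0 C=0)
Step 6: fill(C) -> (A=2 B=0 C=11)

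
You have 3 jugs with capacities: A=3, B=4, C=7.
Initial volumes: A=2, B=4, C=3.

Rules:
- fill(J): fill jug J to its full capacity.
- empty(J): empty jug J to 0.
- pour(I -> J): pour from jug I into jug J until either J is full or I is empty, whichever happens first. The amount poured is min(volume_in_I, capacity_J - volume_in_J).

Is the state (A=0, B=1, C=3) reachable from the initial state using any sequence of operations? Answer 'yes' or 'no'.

Answer: yes

Derivation:
BFS from (A=2, B=4, C=3):
  1. empty(A) -> (A=0 B=4 C=3)
  2. pour(B -> A) -> (A=3 B=1 C=3)
  3. empty(A) -> (A=0 B=1 C=3)
Target reached → yes.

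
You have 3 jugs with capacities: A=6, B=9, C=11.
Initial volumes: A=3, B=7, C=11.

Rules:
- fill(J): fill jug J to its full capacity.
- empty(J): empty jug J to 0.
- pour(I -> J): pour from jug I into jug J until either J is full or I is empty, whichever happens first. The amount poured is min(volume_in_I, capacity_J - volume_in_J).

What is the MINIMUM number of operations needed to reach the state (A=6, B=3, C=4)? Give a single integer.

Answer: 5

Derivation:
BFS from (A=3, B=7, C=11). One shortest path:
  1. fill(A) -> (A=6 B=7 C=11)
  2. empty(C) -> (A=6 B=7 C=0)
  3. pour(A -> B) -> (A=4 B=9 C=0)
  4. pour(A -> C) -> (A=0 B=9 C=4)
  5. pour(B -> A) -> (A=6 B=3 C=4)
Reached target in 5 moves.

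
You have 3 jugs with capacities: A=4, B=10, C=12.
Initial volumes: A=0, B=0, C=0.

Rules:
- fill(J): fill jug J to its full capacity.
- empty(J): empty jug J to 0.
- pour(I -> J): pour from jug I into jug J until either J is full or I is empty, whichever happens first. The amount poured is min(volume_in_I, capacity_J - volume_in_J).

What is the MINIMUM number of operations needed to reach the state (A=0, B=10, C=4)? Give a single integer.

Answer: 3

Derivation:
BFS from (A=0, B=0, C=0). One shortest path:
  1. fill(A) -> (A=4 B=0 C=0)
  2. fill(B) -> (A=4 B=10 C=0)
  3. pour(A -> C) -> (A=0 B=10 C=4)
Reached target in 3 moves.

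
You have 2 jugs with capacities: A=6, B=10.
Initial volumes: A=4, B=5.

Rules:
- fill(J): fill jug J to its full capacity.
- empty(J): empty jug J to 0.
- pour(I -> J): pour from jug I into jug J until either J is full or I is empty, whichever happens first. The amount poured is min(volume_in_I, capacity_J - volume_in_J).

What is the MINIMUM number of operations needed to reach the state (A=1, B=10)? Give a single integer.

BFS from (A=4, B=5). One shortest path:
  1. fill(A) -> (A=6 B=5)
  2. pour(A -> B) -> (A=1 B=10)
Reached target in 2 moves.

Answer: 2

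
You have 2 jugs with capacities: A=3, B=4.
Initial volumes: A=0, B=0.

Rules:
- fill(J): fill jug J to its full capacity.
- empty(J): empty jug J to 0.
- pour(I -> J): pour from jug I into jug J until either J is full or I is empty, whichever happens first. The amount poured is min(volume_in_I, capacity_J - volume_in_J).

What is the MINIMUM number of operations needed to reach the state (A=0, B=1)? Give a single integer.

Answer: 3

Derivation:
BFS from (A=0, B=0). One shortest path:
  1. fill(B) -> (A=0 B=4)
  2. pour(B -> A) -> (A=3 B=1)
  3. empty(A) -> (A=0 B=1)
Reached target in 3 moves.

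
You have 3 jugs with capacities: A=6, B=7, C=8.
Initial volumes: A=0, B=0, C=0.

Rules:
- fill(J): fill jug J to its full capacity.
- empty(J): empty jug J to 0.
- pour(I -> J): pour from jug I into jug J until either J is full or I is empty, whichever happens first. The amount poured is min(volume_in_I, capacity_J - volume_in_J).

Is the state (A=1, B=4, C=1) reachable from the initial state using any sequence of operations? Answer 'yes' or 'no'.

BFS explored all 294 reachable states.
Reachable set includes: (0,0,0), (0,0,1), (0,0,2), (0,0,3), (0,0,4), (0,0,5), (0,0,6), (0,0,7), (0,0,8), (0,1,0), (0,1,1), (0,1,2) ...
Target (A=1, B=4, C=1) not in reachable set → no.

Answer: no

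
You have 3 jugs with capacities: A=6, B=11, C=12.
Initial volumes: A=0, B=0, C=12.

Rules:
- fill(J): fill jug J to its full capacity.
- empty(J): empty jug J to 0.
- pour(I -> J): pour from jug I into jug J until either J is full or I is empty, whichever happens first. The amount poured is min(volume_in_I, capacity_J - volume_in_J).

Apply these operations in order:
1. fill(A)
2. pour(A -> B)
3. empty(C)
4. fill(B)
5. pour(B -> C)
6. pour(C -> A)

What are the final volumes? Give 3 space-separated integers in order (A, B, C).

Step 1: fill(A) -> (A=6 B=0 C=12)
Step 2: pour(A -> B) -> (A=0 B=6 C=12)
Step 3: empty(C) -> (A=0 B=6 C=0)
Step 4: fill(B) -> (A=0 B=11 C=0)
Step 5: pour(B -> C) -> (A=0 B=0 C=11)
Step 6: pour(C -> A) -> (A=6 B=0 C=5)

Answer: 6 0 5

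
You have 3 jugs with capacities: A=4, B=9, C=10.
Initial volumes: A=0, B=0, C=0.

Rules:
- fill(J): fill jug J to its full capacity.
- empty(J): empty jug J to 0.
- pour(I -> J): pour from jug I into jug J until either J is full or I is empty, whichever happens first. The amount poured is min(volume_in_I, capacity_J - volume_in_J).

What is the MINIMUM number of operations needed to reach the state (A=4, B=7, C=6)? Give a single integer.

Answer: 7

Derivation:
BFS from (A=0, B=0, C=0). One shortest path:
  1. fill(A) -> (A=4 B=0 C=0)
  2. fill(B) -> (A=4 B=9 C=0)
  3. pour(A -> C) -> (A=0 B=9 C=4)
  4. fill(A) -> (A=4 B=9 C=4)
  5. pour(A -> C) -> (A=0 B=9 C=8)
  6. pour(B -> C) -> (A=0 B=7 C=10)
  7. pour(C -> A) -> (A=4 B=7 C=6)
Reached target in 7 moves.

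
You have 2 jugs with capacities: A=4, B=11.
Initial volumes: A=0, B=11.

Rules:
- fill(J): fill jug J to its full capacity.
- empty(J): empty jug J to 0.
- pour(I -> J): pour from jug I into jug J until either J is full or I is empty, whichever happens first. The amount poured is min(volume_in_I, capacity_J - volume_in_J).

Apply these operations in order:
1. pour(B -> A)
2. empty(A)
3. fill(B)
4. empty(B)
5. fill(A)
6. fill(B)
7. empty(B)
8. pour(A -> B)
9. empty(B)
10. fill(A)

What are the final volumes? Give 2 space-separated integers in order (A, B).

Step 1: pour(B -> A) -> (A=4 B=7)
Step 2: empty(A) -> (A=0 B=7)
Step 3: fill(B) -> (A=0 B=11)
Step 4: empty(B) -> (A=0 B=0)
Step 5: fill(A) -> (A=4 B=0)
Step 6: fill(B) -> (A=4 B=11)
Step 7: empty(B) -> (A=4 B=0)
Step 8: pour(A -> B) -> (A=0 B=4)
Step 9: empty(B) -> (A=0 B=0)
Step 10: fill(A) -> (A=4 B=0)

Answer: 4 0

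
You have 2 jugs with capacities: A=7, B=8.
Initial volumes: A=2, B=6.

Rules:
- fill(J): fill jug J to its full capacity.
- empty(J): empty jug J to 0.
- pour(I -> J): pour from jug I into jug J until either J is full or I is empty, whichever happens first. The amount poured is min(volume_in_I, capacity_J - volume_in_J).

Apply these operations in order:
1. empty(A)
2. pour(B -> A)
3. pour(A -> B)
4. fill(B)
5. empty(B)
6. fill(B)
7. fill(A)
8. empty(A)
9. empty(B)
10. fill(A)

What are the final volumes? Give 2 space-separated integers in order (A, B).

Answer: 7 0

Derivation:
Step 1: empty(A) -> (A=0 B=6)
Step 2: pour(B -> A) -> (A=6 B=0)
Step 3: pour(A -> B) -> (A=0 B=6)
Step 4: fill(B) -> (A=0 B=8)
Step 5: empty(B) -> (A=0 B=0)
Step 6: fill(B) -> (A=0 B=8)
Step 7: fill(A) -> (A=7 B=8)
Step 8: empty(A) -> (A=0 B=8)
Step 9: empty(B) -> (A=0 B=0)
Step 10: fill(A) -> (A=7 B=0)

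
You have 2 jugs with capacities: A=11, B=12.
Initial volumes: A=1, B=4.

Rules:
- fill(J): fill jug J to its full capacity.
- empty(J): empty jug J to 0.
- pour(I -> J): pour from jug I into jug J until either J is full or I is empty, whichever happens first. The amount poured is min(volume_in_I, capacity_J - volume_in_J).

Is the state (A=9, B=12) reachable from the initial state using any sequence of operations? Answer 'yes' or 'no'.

Answer: yes

Derivation:
BFS from (A=1, B=4):
  1. fill(A) -> (A=11 B=4)
  2. empty(B) -> (A=11 B=0)
  3. pour(A -> B) -> (A=0 B=11)
  4. fill(A) -> (A=11 B=11)
  5. pour(A -> B) -> (A=10 B=12)
  6. empty(B) -> (A=10 B=0)
  7. pour(A -> B) -> (A=0 B=10)
  8. fill(A) -> (A=11 B=10)
  9. pour(A -> B) -> (A=9 B=12)
Target reached → yes.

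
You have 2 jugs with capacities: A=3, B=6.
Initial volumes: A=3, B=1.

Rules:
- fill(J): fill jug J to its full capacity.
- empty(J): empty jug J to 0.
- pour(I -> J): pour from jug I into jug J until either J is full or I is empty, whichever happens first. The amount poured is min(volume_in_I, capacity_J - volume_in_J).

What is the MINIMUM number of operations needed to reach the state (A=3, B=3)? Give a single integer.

BFS from (A=3, B=1). One shortest path:
  1. empty(A) -> (A=0 B=1)
  2. fill(B) -> (A=0 B=6)
  3. pour(B -> A) -> (A=3 B=3)
Reached target in 3 moves.

Answer: 3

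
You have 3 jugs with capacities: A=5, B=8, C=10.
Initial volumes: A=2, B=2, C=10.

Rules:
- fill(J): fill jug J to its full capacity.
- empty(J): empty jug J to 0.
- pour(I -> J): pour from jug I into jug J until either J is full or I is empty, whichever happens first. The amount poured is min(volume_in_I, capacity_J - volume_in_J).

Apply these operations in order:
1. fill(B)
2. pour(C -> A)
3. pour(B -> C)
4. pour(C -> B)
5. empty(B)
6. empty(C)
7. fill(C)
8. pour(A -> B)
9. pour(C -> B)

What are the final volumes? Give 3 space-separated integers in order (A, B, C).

Step 1: fill(B) -> (A=2 B=8 C=10)
Step 2: pour(C -> A) -> (A=5 B=8 C=7)
Step 3: pour(B -> C) -> (A=5 B=5 C=10)
Step 4: pour(C -> B) -> (A=5 B=8 C=7)
Step 5: empty(B) -> (A=5 B=0 C=7)
Step 6: empty(C) -> (A=5 B=0 C=0)
Step 7: fill(C) -> (A=5 B=0 C=10)
Step 8: pour(A -> B) -> (A=0 B=5 C=10)
Step 9: pour(C -> B) -> (A=0 B=8 C=7)

Answer: 0 8 7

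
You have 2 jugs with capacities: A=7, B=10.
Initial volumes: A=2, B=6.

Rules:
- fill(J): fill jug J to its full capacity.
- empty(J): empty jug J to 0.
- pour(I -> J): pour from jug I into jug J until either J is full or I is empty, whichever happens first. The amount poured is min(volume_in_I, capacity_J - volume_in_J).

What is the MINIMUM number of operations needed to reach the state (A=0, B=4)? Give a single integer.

Answer: 6

Derivation:
BFS from (A=2, B=6). One shortest path:
  1. pour(B -> A) -> (A=7 B=1)
  2. empty(A) -> (A=0 B=1)
  3. pour(B -> A) -> (A=1 B=0)
  4. fill(B) -> (A=1 B=10)
  5. pour(B -> A) -> (A=7 B=4)
  6. empty(A) -> (A=0 B=4)
Reached target in 6 moves.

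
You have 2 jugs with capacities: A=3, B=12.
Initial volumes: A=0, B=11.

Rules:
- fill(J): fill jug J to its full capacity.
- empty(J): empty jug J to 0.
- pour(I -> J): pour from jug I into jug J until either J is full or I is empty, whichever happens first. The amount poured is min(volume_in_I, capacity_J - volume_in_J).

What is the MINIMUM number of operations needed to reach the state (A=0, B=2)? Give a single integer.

Answer: 4

Derivation:
BFS from (A=0, B=11). One shortest path:
  1. fill(A) -> (A=3 B=11)
  2. pour(A -> B) -> (A=2 B=12)
  3. empty(B) -> (A=2 B=0)
  4. pour(A -> B) -> (A=0 B=2)
Reached target in 4 moves.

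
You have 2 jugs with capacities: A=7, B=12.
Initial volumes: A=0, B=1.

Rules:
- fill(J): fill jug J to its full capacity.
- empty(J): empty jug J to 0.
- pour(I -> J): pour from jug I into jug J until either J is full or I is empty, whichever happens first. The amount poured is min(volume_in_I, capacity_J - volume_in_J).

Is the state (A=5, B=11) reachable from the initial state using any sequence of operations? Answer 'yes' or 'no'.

BFS explored all 38 reachable states.
Reachable set includes: (0,0), (0,1), (0,2), (0,3), (0,4), (0,5), (0,6), (0,7), (0,8), (0,9), (0,10), (0,11) ...
Target (A=5, B=11) not in reachable set → no.

Answer: no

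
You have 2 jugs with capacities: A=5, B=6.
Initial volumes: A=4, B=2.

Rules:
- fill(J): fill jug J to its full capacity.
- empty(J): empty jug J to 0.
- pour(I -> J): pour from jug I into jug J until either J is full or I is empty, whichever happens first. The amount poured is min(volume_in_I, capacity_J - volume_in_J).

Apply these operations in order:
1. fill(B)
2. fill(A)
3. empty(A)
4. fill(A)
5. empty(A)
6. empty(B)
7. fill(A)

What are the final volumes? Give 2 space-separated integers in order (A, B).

Step 1: fill(B) -> (A=4 B=6)
Step 2: fill(A) -> (A=5 B=6)
Step 3: empty(A) -> (A=0 B=6)
Step 4: fill(A) -> (A=5 B=6)
Step 5: empty(A) -> (A=0 B=6)
Step 6: empty(B) -> (A=0 B=0)
Step 7: fill(A) -> (A=5 B=0)

Answer: 5 0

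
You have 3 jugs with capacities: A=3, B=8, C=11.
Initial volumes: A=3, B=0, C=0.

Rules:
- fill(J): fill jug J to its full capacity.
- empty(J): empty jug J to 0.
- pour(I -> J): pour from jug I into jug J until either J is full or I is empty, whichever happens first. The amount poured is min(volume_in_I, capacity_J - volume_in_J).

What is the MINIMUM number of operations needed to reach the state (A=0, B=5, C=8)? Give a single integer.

BFS from (A=3, B=0, C=0). One shortest path:
  1. empty(A) -> (A=0 B=0 C=0)
  2. fill(B) -> (A=0 B=8 C=0)
  3. pour(B -> C) -> (A=0 B=0 C=8)
  4. fill(B) -> (A=0 B=8 C=8)
  5. pour(B -> A) -> (A=3 B=5 C=8)
  6. empty(A) -> (A=0 B=5 C=8)
Reached target in 6 moves.

Answer: 6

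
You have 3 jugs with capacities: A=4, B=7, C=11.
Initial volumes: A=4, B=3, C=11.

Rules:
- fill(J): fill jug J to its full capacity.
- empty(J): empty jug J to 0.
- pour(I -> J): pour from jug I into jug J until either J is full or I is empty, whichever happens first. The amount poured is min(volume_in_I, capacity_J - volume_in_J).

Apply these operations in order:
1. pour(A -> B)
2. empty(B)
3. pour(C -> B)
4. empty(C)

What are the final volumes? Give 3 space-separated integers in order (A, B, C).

Step 1: pour(A -> B) -> (A=0 B=7 C=11)
Step 2: empty(B) -> (A=0 B=0 C=11)
Step 3: pour(C -> B) -> (A=0 B=7 C=4)
Step 4: empty(C) -> (A=0 B=7 C=0)

Answer: 0 7 0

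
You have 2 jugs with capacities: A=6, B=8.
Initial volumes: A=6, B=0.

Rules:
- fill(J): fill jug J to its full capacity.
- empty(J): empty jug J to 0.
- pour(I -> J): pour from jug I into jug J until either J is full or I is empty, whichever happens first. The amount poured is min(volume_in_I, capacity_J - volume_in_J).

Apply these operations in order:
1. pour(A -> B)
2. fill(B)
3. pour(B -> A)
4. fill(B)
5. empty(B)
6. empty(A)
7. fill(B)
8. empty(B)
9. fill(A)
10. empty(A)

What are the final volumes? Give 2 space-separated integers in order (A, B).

Answer: 0 0

Derivation:
Step 1: pour(A -> B) -> (A=0 B=6)
Step 2: fill(B) -> (A=0 B=8)
Step 3: pour(B -> A) -> (A=6 B=2)
Step 4: fill(B) -> (A=6 B=8)
Step 5: empty(B) -> (A=6 B=0)
Step 6: empty(A) -> (A=0 B=0)
Step 7: fill(B) -> (A=0 B=8)
Step 8: empty(B) -> (A=0 B=0)
Step 9: fill(A) -> (A=6 B=0)
Step 10: empty(A) -> (A=0 B=0)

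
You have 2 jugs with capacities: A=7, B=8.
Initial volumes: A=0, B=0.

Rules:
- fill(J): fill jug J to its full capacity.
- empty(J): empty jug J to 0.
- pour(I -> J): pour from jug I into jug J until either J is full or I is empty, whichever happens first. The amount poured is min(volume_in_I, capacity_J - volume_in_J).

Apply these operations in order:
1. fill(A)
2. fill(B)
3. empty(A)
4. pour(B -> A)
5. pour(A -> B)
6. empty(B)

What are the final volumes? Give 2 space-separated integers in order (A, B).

Answer: 0 0

Derivation:
Step 1: fill(A) -> (A=7 B=0)
Step 2: fill(B) -> (A=7 B=8)
Step 3: empty(A) -> (A=0 B=8)
Step 4: pour(B -> A) -> (A=7 B=1)
Step 5: pour(A -> B) -> (A=0 B=8)
Step 6: empty(B) -> (A=0 B=0)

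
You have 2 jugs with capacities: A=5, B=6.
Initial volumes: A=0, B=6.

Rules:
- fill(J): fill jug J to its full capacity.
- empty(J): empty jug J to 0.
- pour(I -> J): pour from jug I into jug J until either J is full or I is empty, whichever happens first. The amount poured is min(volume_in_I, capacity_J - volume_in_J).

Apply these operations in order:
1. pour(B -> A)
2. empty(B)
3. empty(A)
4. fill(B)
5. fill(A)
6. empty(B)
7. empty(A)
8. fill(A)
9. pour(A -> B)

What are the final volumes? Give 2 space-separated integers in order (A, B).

Answer: 0 5

Derivation:
Step 1: pour(B -> A) -> (A=5 B=1)
Step 2: empty(B) -> (A=5 B=0)
Step 3: empty(A) -> (A=0 B=0)
Step 4: fill(B) -> (A=0 B=6)
Step 5: fill(A) -> (A=5 B=6)
Step 6: empty(B) -> (A=5 B=0)
Step 7: empty(A) -> (A=0 B=0)
Step 8: fill(A) -> (A=5 B=0)
Step 9: pour(A -> B) -> (A=0 B=5)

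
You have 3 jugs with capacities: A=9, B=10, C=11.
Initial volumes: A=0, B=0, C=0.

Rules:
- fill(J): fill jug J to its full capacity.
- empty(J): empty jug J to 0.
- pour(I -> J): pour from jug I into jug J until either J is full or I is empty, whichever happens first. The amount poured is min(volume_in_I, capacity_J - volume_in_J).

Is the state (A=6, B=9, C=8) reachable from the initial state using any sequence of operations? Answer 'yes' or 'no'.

BFS explored all 600 reachable states.
Reachable set includes: (0,0,0), (0,0,1), (0,0,2), (0,0,3), (0,0,4), (0,0,5), (0,0,6), (0,0,7), (0,0,8), (0,0,9), (0,0,10), (0,0,11) ...
Target (A=6, B=9, C=8) not in reachable set → no.

Answer: no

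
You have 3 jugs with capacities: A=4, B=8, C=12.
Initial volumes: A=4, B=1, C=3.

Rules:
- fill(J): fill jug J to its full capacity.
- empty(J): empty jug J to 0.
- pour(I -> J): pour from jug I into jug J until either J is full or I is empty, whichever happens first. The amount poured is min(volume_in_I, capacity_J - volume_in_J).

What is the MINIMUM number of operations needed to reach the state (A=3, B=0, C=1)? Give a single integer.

BFS from (A=4, B=1, C=3). One shortest path:
  1. empty(A) -> (A=0 B=1 C=3)
  2. pour(C -> A) -> (A=3 B=1 C=0)
  3. pour(B -> C) -> (A=3 B=0 C=1)
Reached target in 3 moves.

Answer: 3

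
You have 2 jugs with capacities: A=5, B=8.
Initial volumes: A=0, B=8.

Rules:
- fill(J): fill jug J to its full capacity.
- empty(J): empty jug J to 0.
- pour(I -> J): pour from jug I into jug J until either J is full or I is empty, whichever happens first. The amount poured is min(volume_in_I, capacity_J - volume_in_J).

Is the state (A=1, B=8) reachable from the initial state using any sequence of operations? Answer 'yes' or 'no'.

BFS from (A=0, B=8):
  1. pour(B -> A) -> (A=5 B=3)
  2. empty(A) -> (A=0 B=3)
  3. pour(B -> A) -> (A=3 B=0)
  4. fill(B) -> (A=3 B=8)
  5. pour(B -> A) -> (A=5 B=6)
  6. empty(A) -> (A=0 B=6)
  7. pour(B -> A) -> (A=5 B=1)
  8. empty(A) -> (A=0 B=1)
  9. pour(B -> A) -> (A=1 B=0)
  10. fill(B) -> (A=1 B=8)
Target reached → yes.

Answer: yes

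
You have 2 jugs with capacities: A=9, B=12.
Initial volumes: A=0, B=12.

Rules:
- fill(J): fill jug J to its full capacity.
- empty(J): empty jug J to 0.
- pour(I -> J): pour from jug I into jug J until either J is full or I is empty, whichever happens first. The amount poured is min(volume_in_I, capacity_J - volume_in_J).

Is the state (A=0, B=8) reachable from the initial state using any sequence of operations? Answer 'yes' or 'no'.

BFS explored all 14 reachable states.
Reachable set includes: (0,0), (0,3), (0,6), (0,9), (0,12), (3,0), (3,12), (6,0), (6,12), (9,0), (9,3), (9,6) ...
Target (A=0, B=8) not in reachable set → no.

Answer: no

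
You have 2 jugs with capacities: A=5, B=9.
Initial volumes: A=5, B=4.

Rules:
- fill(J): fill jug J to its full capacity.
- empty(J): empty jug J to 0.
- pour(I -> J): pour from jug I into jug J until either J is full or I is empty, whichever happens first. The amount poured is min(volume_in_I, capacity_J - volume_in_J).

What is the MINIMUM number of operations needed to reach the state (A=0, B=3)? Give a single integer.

BFS from (A=5, B=4). One shortest path:
  1. empty(A) -> (A=0 B=4)
  2. pour(B -> A) -> (A=4 B=0)
  3. fill(B) -> (A=4 B=9)
  4. pour(B -> A) -> (A=5 B=8)
  5. empty(A) -> (A=0 B=8)
  6. pour(B -> A) -> (A=5 B=3)
  7. empty(A) -> (A=0 B=3)
Reached target in 7 moves.

Answer: 7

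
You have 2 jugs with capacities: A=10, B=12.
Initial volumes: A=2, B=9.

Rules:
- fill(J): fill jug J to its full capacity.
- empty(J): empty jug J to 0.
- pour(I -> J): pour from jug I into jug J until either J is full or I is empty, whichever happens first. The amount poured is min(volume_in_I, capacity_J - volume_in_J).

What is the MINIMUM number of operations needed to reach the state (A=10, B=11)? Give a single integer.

BFS from (A=2, B=9). One shortest path:
  1. pour(A -> B) -> (A=0 B=11)
  2. fill(A) -> (A=10 B=11)
Reached target in 2 moves.

Answer: 2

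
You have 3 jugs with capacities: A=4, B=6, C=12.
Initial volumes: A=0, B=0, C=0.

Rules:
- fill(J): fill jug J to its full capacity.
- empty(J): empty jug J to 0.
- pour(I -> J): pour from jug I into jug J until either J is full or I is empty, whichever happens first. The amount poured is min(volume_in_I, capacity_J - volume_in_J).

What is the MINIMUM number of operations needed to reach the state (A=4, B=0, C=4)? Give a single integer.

BFS from (A=0, B=0, C=0). One shortest path:
  1. fill(A) -> (A=4 B=0 C=0)
  2. pour(A -> C) -> (A=0 B=0 C=4)
  3. fill(A) -> (A=4 B=0 C=4)
Reached target in 3 moves.

Answer: 3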